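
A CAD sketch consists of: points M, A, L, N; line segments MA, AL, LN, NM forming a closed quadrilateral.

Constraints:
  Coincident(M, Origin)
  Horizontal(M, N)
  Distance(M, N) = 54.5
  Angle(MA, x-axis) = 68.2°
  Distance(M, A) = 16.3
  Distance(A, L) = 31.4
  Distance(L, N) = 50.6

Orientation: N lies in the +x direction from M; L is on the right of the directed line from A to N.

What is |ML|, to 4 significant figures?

17.54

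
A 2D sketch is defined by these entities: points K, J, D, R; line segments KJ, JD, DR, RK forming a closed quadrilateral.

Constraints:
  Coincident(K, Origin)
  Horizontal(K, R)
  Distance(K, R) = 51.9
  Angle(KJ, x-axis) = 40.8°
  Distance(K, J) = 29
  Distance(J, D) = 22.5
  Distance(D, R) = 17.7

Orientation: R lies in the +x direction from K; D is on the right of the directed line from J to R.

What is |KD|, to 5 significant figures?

34.200

Checks: |KR| = 51.90 ✓; |KJ| = 29.00 ✓; |JD| = 22.50 ✓; |DR| = 17.70 ✓.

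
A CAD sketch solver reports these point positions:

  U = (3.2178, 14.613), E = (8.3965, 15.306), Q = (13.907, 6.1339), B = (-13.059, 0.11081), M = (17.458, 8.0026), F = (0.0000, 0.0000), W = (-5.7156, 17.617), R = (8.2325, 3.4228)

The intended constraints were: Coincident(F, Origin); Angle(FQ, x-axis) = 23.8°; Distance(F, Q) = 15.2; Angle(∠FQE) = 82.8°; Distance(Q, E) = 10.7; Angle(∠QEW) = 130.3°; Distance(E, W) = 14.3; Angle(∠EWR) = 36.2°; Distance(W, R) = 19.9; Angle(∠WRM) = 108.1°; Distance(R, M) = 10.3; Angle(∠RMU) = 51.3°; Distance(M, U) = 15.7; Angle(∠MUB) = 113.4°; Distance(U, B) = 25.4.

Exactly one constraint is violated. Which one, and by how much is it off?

Distance(U, B) = 25.4 — off by 3.60.

F = (0.00, 0.00) ✓; FQ at 23.80° ✓; |FQ| = 15.20 ✓; ∠FQE = 82.80° ✓; |QE| = 10.70 ✓; ∠QEW = 130.3° ✓; |EW| = 14.30 ✓; ∠EWR = 36.20° ✓; |WR| = 19.90 ✓; ∠WRM = 108.1° ✓; |RM| = 10.30 ✓; ∠RMU = 51.30° ✓; |MU| = 15.70 ✓; ∠MUB = 113.4° ✓; |UB| = 21.80 ✗.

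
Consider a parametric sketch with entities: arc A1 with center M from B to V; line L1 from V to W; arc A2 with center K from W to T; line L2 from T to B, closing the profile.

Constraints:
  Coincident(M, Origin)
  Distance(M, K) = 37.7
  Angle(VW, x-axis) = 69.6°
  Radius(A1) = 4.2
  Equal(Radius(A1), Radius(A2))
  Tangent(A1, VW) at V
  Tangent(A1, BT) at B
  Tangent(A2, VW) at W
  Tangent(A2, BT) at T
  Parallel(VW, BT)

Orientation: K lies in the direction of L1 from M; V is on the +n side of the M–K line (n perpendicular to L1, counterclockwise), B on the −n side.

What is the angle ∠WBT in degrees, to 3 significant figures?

12.6°

The slot axis is L1's direction at 69.6°, so u = (cos 69.6°, sin 69.6°) = (0.349, 0.937) and n = (−sin 69.6°, cos 69.6°) = (-0.937, 0.349). M is at the origin and K lies 37.7 along u from M, so K = 37.7·u = (13.1, 35.3). Tangency of A1 to both parallel lines with radius 4.2 puts V and B at M ± 4.2·n: V = (-3.94, 1.46), B = (3.94, -1.46). Equal radii place W and T the same way about K: W = K + 4.2·n = (9.20, 36.8), T = K − 4.2·n = (17.1, 33.9). Then cos ∠WBT = BW·BT / (|BW||BT|), giving 12.6°.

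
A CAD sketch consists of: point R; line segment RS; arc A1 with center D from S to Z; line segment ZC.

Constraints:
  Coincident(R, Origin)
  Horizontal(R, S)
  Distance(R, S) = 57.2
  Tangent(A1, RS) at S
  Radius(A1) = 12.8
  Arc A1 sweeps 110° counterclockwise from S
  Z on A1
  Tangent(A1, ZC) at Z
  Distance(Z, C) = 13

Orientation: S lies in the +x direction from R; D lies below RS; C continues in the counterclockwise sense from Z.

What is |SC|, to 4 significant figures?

30.36

R is at the origin; R and S share the same y with |RS| = 57.2 and S on the +x side, so S = (57.20, 0.000). A1 meets RS tangentially, so DS is at right angles to RS, so D = S + (0, -12.8) = (57.20, -12.80). On A1, S sits at bearing 90° from D; a 110° counterclockwise sweep puts Z at bearing 200°, so Z = D + 12.8·(cos 200°, sin 200°) = (45.17, -17.18). Since A1 is tangent to ZC there, DZ ⟂ ZC, so ZC runs along (−sin 200°, cos 200°); with |ZC| = 13.0, C = (49.62, -29.39). Then |SC| = |C − S| = 30.36.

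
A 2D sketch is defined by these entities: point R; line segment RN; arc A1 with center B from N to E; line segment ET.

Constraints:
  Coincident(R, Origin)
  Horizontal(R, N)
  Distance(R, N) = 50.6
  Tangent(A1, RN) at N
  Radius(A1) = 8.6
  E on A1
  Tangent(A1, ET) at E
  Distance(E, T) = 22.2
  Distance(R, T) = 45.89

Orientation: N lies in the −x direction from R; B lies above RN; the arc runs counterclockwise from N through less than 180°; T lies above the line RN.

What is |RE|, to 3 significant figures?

42.8

Checks: ∠(BN, NR) = 90.00° ✓; |BE| = 8.600 ✓; ∠(BE, ET) = 90.00° ✓; |ET| = 22.20 ✓; |RT| = 45.89 ✓.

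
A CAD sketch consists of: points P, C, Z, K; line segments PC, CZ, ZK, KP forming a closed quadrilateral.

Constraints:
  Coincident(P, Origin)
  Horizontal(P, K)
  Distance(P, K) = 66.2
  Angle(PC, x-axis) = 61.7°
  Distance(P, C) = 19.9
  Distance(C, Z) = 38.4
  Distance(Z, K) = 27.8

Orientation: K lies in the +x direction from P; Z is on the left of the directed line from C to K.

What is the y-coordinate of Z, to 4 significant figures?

20.75

Checks: |CZ| = 38.40 ✓; |ZK| = 27.80 ✓.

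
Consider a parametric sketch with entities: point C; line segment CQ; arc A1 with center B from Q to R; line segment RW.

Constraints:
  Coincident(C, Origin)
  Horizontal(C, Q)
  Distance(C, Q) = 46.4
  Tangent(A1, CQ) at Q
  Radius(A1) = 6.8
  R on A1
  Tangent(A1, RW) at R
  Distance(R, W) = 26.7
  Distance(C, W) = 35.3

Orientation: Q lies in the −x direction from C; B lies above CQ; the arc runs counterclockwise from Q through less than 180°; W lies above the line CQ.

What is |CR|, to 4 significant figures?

40.97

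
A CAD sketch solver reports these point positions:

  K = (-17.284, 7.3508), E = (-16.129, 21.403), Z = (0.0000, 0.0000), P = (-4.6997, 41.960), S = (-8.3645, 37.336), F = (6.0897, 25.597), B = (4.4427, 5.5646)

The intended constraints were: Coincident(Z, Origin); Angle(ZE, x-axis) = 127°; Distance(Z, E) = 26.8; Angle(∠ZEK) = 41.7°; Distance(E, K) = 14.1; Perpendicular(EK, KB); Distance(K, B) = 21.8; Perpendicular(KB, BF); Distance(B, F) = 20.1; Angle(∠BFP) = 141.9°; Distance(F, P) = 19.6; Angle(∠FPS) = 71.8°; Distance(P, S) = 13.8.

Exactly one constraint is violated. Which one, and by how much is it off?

Distance(P, S) = 13.8 — off by 7.90.

Z = (0.00, 0.00) ✓; ZE at 127.0° ✓; |ZE| = 26.80 ✓; ∠ZEK = 41.70° ✓; |EK| = 14.10 ✓; ∠(EK, KB) = 90.00° ✓; |KB| = 21.80 ✓; ∠(KB, BF) = 90.00° ✓; |BF| = 20.10 ✓; ∠BFP = 141.9° ✓; |FP| = 19.60 ✓; ∠FPS = 71.80° ✓; |PS| = 5.900 ✗.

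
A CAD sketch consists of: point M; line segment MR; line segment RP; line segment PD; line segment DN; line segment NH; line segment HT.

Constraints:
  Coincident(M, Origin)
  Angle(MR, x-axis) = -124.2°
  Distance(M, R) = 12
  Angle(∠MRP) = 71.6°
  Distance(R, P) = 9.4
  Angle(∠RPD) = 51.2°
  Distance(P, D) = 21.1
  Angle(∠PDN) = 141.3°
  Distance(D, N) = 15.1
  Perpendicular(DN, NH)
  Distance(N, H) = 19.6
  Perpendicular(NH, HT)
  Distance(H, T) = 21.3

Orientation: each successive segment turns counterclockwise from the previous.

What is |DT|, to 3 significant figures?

20.6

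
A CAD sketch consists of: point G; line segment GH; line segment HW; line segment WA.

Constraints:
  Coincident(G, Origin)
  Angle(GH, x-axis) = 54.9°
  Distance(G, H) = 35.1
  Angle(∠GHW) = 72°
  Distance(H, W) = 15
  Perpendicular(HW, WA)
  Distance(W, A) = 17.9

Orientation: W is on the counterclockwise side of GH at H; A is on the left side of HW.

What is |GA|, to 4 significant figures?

16.03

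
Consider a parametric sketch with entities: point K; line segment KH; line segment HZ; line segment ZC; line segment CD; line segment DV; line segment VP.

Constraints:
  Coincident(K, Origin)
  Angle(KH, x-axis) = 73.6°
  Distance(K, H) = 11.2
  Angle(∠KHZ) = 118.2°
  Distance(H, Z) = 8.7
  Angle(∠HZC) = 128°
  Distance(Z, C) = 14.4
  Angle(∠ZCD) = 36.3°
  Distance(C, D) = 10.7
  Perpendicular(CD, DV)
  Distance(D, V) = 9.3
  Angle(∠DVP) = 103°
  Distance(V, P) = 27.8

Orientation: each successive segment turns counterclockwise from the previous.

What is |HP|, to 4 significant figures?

37.56

K is at the origin; KH runs at 73.6° with length 11.2, so H = (3.162, 10.74). ∠KHZ = 118.2° gives HZ at 135.4° from the x-axis; with |HZ| = 8.7, Z = (-3.032, 16.85). ∠HZC = 128.0° gives ZC at -172.6° from the x-axis; with |ZC| = 14.4, C = (-17.31, 15.00). ∠ZCD = 36.3° gives CD at -28.90° from the x-axis; with |CD| = 10.7, D = (-7.945, 9.827). The perpendicularity gives DV at right angles to CD, so DV runs at 61.10°; with |DV| = 9.3, V = (-3.450, 17.97). ∠DVP = 103.0° gives VP at 138.1° from the x-axis; with |VP| = 27.8, P = (-24.14, 36.53). Then |HP| = |P − H| = 37.56.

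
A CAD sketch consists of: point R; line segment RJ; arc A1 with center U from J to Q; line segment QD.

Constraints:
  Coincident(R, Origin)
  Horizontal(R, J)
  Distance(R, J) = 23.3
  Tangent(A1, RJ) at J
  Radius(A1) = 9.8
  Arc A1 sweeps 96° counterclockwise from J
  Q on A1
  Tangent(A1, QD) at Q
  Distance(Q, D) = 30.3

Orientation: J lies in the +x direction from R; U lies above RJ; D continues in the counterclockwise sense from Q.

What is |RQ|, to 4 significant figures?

34.77

R is at the origin; RJ is horizontal with |RJ| = 23.3 and J on the +x side, so J = (23.30, 0.000). Tangency of A1 to RJ means the radius UJ is perpendicular to RJ, so U = J + (0, 9.8) = (23.30, 9.800). On A1, J sits at bearing -90° from U; a 96° counterclockwise sweep puts Q at bearing 6°, so Q = U + 9.8·(cos 6°, sin 6°) = (33.05, 10.82). Then |RQ| = |Q − R| = 34.77.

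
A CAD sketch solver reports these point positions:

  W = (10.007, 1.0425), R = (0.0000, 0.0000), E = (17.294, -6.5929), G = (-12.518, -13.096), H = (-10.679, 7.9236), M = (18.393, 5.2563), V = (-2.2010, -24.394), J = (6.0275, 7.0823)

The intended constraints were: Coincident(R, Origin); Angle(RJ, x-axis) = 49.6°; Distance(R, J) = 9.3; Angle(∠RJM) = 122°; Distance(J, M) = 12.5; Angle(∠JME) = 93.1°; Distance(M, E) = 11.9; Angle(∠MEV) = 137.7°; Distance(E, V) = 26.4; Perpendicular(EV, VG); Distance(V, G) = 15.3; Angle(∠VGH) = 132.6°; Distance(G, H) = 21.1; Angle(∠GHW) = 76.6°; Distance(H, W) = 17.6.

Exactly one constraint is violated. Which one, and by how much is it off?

Distance(H, W) = 17.6 — off by 4.20.

R = (0.00, 0.00) ✓; RJ at 49.60° ✓; |RJ| = 9.300 ✓; ∠RJM = 122.0° ✓; |JM| = 12.50 ✓; ∠JME = 93.10° ✓; |ME| = 11.90 ✓; ∠MEV = 137.7° ✓; |EV| = 26.40 ✓; ∠(EV, VG) = 90.00° ✓; |VG| = 15.30 ✓; ∠VGH = 132.6° ✓; |GH| = 21.10 ✓; ∠GHW = 76.60° ✓; |HW| = 21.80 ✗.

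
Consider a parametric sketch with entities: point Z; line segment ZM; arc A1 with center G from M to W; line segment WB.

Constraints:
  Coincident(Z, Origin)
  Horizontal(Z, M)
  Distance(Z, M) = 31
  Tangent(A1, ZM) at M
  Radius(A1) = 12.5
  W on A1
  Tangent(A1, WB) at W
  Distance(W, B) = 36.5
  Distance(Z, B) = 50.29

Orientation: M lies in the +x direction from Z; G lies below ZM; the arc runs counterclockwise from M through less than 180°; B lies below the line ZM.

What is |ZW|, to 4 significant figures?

21.80

Checks: |GW| = 12.50 ✓; ∠(GW, WB) = 90.00° ✓; |WB| = 36.50 ✓; |ZB| = 50.29 ✓.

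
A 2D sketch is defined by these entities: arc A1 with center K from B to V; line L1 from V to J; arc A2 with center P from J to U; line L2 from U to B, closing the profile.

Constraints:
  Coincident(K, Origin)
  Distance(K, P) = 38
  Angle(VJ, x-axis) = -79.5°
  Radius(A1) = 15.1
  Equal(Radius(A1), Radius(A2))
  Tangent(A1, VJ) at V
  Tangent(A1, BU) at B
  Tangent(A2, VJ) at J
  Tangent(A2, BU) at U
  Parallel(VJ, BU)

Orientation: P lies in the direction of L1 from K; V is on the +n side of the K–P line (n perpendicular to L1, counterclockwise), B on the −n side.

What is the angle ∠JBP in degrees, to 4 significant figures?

16.80°

The slot axis is L1's direction at -79.5°, so u = (cos -79.5°, sin -79.5°) = (0.1822, -0.9833) and n = (−sin -79.5°, cos -79.5°) = (0.9833, 0.1822). K is at the origin and P lies 38.0 along u from K, so P = 38.0·u = (6.925, -37.36). Tangency of A1 to both parallel lines with radius 15.1 puts V and B at K ± 15.1·n: V = (14.85, 2.752), B = (-14.85, -2.752). Equal radii place J and U the same way about P: J = P + 15.1·n = (21.77, -34.61), U = P − 15.1·n = (-7.922, -40.12). Then cos ∠JBP = BJ·BP / (|BJ||BP|), giving 16.80°.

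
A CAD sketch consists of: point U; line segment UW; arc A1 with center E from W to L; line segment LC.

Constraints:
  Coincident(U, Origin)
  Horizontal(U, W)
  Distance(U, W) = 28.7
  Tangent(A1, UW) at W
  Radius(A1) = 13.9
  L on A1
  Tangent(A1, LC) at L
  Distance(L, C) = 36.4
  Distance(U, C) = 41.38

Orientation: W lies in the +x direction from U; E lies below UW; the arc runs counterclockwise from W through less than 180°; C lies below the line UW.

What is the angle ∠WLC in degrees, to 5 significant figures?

147.14°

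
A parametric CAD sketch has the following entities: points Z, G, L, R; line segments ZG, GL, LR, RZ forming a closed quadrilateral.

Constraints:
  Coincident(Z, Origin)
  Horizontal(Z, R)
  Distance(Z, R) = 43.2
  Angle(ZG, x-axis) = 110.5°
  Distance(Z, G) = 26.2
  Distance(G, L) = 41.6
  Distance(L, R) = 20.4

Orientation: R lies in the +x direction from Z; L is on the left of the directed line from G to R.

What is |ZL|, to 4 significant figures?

35.91

Z is at the origin; ZR is horizontal with |ZR| = 43.2 and R in +x, so R = (43.2, 0). ZG runs at 110.5° with |ZG| = 26.2, so G = (-9.175, 24.54). L is determined by |GL| = 41.6 and |LR| = 20.4 together: it lies at the intersection of circle(G, 41.6) and circle(R, 20.4). With |GR| = 57.84, the foot of the radical line on GR is 40.28 from G and the perpendicular offset is √(41.6² − 40.28²) = 10.39. Taking the left-of-GR solution: L = (31.71, 16.86).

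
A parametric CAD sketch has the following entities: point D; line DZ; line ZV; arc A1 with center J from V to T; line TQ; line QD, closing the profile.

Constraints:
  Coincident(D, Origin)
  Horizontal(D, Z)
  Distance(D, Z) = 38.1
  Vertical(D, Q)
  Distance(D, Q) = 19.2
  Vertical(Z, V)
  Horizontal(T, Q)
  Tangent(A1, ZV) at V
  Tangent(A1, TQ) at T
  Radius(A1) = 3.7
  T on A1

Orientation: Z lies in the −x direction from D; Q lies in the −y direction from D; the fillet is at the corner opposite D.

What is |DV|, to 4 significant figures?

41.13

D is at the origin; D and Z share the same y with |DZ| = 38.1 and Z on the −x side, so Z = (-38.10, 0.000). D and Q share the same x with |DQ| = 19.2 and Q on the −y side, so Q = (0.000, -19.20). The virtual corner opposite D is at (-38.10, -19.20). A1 meets ZV tangentially, so JV is at right angles to ZV and tangency of A1 to TQ means the radius JT is perpendicular to TQ, with radius 3.7, so the center J sits 3.7 in from both sides at J = (-34.40, -15.50). That places the tangent points at V = (-38.10, -15.50) on ZV and T = (-34.40, -19.20) on TQ. Then |DV| = |V − D| = 41.13.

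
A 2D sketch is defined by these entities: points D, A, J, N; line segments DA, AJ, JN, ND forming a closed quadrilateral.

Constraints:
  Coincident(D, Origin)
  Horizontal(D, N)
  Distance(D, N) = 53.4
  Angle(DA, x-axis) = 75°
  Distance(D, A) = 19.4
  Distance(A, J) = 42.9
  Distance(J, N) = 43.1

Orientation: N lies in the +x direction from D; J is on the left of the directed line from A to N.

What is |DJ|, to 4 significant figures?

58.58

Checks: |AJ| = 42.90 ✓; |JN| = 43.10 ✓.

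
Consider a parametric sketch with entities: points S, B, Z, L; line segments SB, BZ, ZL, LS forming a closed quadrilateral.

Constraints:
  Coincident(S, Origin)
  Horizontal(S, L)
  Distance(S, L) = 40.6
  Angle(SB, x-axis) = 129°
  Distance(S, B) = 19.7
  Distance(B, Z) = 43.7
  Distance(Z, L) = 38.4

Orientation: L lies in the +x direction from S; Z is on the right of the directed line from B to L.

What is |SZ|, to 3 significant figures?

24.4

S is at the origin; S and L share the same y with |SL| = 40.6 and L in +x, so L = (40.6, 0). SB runs at 129.0° with |SB| = 19.7, so B = (-12.4, 15.3). Z is determined by |BZ| = 43.7 and |ZL| = 38.4 together: it lies at the intersection of circle(B, 43.7) and circle(L, 38.4). With |BL| = 55.2, the foot of the radical line on BL is 31.5 from B and the perpendicular offset is √(43.7² − 31.5²) = 30.3. Taking the right-of-BL solution: Z = (9.49, -22.5).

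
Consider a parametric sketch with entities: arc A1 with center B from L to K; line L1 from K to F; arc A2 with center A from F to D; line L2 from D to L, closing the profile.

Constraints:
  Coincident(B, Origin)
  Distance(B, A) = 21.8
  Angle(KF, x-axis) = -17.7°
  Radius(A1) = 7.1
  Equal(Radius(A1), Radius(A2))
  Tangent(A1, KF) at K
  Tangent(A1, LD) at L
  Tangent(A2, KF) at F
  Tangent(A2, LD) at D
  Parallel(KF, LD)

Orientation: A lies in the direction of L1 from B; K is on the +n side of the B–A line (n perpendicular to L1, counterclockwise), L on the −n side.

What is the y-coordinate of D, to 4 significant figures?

-13.39

The slot axis is L1's direction at -17.7°, so u = (cos -17.7°, sin -17.7°) = (0.9527, -0.3040) and n = (−sin -17.7°, cos -17.7°) = (0.3040, 0.9527). B is at the origin and A lies 21.8 along u from B, so A = 21.8·u = (20.77, -6.628). Tangency of A1 to both parallel lines with radius 7.1 puts K and L at B ± 7.1·n: K = (2.159, 6.764), L = (-2.159, -6.764). Equal radii place F and D the same way about A: F = A + 7.1·n = (22.93, 0.1360), D = A − 7.1·n = (18.61, -13.39). So D.y = -13.39.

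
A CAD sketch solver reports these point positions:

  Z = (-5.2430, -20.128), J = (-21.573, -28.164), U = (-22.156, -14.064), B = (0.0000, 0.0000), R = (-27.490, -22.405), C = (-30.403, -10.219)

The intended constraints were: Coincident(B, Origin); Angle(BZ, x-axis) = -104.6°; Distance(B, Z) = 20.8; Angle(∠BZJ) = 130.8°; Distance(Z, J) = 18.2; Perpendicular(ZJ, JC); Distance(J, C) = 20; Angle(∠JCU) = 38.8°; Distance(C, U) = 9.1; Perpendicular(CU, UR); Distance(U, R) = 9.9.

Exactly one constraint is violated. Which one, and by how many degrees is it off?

Perpendicular(CU, UR) — off by 7.60°.

B = (0.00, 0.00) ✓; BZ at -104.6° ✓; |BZ| = 20.80 ✓; ∠BZJ = 130.8° ✓; |ZJ| = 18.20 ✓; ∠(ZJ, JC) = 90.00° ✓; |JC| = 20.00 ✓; ∠JCU = 38.80° ✓; |CU| = 9.099 ✓; ∠(CU, UR) = 97.60° ✗; |UR| = 9.901 ✓.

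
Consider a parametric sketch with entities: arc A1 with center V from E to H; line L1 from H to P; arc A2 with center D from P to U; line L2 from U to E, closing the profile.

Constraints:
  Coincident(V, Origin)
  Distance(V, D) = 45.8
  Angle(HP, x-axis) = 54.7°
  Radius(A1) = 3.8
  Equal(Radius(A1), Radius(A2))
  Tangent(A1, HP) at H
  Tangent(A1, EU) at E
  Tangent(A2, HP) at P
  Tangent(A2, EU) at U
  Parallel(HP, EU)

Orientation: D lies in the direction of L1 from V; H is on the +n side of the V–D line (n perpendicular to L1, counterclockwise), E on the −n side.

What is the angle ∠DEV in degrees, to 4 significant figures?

85.26°

The slot axis is L1's direction at 54.7°, so u = (cos 54.7°, sin 54.7°) = (0.5779, 0.8161) and n = (−sin 54.7°, cos 54.7°) = (-0.8161, 0.5779). V is at the origin and D lies 45.8 along u from V, so D = 45.8·u = (26.47, 37.38). Tangency of A1 to both parallel lines with radius 3.8 puts H and E at V ± 3.8·n: H = (-3.101, 2.196), E = (3.101, -2.196). Then cos ∠DEV = ED·EV / (|ED||EV|), giving 85.26°.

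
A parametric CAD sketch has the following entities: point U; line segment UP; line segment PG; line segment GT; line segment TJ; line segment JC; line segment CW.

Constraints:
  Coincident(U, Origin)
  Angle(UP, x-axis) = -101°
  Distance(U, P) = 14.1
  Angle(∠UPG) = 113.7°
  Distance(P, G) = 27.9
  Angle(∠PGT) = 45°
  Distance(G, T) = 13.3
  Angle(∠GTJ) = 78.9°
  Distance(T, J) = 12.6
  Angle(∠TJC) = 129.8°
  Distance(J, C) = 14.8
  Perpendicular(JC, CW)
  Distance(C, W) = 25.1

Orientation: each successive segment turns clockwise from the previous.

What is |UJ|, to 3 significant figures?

22.1

U is at the origin; UP runs at -101.0° with length 14.1, so P = (-2.69, -13.8). ∠UPG = 113.7° gives PG at -167° from the x-axis; with |PG| = 27.9, G = (-29.9, -20.0). ∠PGT = 45.0° gives GT at 57.7° from the x-axis; with |GT| = 13.3, T = (-22.8, -8.73). ∠GTJ = 78.9° gives TJ at -43.4° from the x-axis; with |TJ| = 12.6, J = (-13.6, -17.4). Then |UJ| = |J − U| = 22.1.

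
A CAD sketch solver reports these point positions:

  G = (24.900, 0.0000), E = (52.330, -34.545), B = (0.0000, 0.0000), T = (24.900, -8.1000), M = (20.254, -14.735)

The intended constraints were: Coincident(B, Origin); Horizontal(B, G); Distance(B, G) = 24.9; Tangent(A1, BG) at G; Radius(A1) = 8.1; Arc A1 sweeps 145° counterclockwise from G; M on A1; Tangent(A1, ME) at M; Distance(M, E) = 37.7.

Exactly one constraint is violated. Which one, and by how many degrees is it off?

Tangent(A1, ME) at M — off by 3.30°.

B = (0.00, 0.00) ✓; B.y = 0.00, G.y = 0.00 ✓; |BG| = 24.90 ✓; ∠(TG, GB) = 90.00° ✓; |TG| = 8.100 ✓; bearing(T→M) − bearing(T→G) = 145.0° ✓; |TM| = 8.100 ✓; ∠(TM, ME) = 86.70° ✗; |ME| = 37.70 ✓.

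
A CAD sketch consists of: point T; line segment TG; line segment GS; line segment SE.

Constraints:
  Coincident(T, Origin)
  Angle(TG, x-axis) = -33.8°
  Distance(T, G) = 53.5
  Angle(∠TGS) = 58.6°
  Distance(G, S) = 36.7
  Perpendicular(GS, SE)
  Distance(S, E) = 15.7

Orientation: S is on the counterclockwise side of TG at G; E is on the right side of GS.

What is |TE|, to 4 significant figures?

62.00

∠TGS = 58.6°, so GS runs at -33.8° + (180° − 58.6°) = 87.60° from the x-axis; with |GS| = 36.7, S = G + 36.7·(cos 87.60°, sin 87.60°) = (45.99, 6.906). GS ⟂ SE; with |SE| = 15.7 on the right of GS, E = S + 15.7·(0.9991, -0.04188) = (61.68, 6.249). Then |TE| = |E − T| = 62.00.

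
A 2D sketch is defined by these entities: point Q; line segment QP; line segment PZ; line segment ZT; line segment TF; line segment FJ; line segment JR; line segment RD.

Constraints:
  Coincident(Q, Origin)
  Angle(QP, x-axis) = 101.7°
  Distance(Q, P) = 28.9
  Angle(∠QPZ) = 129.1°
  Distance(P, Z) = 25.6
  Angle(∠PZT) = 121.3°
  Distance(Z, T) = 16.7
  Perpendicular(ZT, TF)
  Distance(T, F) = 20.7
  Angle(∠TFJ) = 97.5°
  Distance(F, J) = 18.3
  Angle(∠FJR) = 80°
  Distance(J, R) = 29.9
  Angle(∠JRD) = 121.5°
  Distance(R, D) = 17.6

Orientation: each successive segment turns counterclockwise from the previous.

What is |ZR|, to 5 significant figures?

6.7843

Q is at the origin; QP runs at 101.7° with length 28.9, so P = (-5.8606, 28.300). ∠QPZ = 129.1° gives PZ at 152.60° from the x-axis; with |PZ| = 25.6, Z = (-28.589, 40.081). ∠PZT = 121.3° gives ZT at -148.70° from the x-axis; with |ZT| = 16.7, T = (-42.858, 31.405). The perpendicularity gives TF at right angles to ZT, so TF runs at -58.700°; with |TF| = 20.7, F = (-32.104, 13.717). ∠TFJ = 97.5° gives FJ at 23.800° from the x-axis; with |FJ| = 18.3, J = (-15.360, 21.102). ∠FJR = 80.0° gives JR at 123.80° from the x-axis; with |JR| = 29.9, R = (-31.994, 45.949). Then |ZR| = |R − Z| = 6.7843.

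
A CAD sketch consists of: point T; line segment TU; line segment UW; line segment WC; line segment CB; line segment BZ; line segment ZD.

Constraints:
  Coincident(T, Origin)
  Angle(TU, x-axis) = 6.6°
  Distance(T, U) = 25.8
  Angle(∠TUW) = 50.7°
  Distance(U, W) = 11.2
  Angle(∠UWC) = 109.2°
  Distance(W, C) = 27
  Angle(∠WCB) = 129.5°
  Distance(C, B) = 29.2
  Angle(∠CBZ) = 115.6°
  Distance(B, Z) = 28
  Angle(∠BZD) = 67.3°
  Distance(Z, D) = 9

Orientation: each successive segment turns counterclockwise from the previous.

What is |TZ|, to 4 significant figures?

48.08

T is at the origin; TU runs at 6.6° with length 25.8, so U = (25.63, 2.965). ∠TUW = 50.7° gives UW at 135.9° from the x-axis; with |UW| = 11.2, W = (17.59, 10.76). ∠UWC = 109.2° gives WC at -153.3° from the x-axis; with |WC| = 27.0, C = (-6.535, -1.372). ∠WCB = 129.5° gives CB at -102.8° from the x-axis; with |CB| = 29.2, B = (-13.00, -29.85). ∠CBZ = 115.6° gives BZ at -38.40° from the x-axis; with |BZ| = 28.0, Z = (8.939, -47.24). Then |TZ| = |Z − T| = 48.08.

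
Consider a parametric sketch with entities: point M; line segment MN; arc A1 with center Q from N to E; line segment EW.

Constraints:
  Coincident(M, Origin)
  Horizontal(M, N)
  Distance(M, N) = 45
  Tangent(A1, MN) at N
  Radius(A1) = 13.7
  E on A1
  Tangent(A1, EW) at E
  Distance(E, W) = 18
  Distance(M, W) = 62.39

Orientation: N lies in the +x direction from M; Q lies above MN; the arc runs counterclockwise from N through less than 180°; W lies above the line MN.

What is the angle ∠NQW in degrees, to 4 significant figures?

163.6°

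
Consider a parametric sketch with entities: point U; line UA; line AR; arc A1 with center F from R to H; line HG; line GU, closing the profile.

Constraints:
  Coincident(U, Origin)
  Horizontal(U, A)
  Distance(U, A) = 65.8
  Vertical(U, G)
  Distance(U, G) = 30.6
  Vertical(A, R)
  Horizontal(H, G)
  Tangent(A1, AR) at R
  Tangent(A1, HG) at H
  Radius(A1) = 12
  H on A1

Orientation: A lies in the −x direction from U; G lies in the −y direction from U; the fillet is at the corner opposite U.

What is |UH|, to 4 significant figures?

61.89

The virtual corner opposite U is at (-65.80, -30.60). The tangent condition forces FR to be normal to AR and since A1 is tangent to HG there, FH ⟂ HG, with radius 12.0, so the center F sits 12.0 in from both sides at F = (-53.80, -18.60). That places the tangent points at R = (-65.80, -18.60) on AR and H = (-53.80, -30.60) on HG. Then |UH| = |H − U| = 61.89.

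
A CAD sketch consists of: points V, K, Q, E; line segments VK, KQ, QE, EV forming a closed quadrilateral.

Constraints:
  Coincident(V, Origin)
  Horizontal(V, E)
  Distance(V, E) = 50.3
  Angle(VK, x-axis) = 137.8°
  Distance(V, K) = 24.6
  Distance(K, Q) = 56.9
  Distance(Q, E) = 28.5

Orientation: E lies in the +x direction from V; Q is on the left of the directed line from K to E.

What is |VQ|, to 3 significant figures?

45.8

Checks: |KQ| = 56.90 ✓; |QE| = 28.50 ✓.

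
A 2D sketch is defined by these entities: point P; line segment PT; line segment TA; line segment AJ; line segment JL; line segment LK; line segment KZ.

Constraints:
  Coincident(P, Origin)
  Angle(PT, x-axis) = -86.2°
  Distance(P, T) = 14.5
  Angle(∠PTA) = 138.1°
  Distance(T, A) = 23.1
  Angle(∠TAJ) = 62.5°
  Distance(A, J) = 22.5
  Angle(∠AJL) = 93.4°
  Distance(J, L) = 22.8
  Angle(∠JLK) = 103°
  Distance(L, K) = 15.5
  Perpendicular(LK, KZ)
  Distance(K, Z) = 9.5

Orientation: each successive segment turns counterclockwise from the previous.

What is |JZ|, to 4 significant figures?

24.23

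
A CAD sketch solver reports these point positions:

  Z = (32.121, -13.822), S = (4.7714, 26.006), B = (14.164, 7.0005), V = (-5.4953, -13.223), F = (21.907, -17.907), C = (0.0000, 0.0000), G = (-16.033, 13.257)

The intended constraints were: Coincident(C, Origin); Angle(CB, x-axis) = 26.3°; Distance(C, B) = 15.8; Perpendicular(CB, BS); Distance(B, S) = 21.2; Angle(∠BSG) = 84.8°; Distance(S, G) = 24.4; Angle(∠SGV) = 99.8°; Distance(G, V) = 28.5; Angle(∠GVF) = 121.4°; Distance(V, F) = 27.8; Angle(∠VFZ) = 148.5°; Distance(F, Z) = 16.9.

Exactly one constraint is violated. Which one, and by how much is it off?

Distance(F, Z) = 16.9 — off by 5.90.

C = (0.00, 0.00) ✓; CB at 26.30° ✓; |CB| = 15.80 ✓; ∠(CB, BS) = 90.00° ✓; |BS| = 21.20 ✓; ∠BSG = 84.80° ✓; |SG| = 24.40 ✓; ∠SGV = 99.80° ✓; |GV| = 28.50 ✓; ∠GVF = 121.4° ✓; |VF| = 27.80 ✓; ∠VFZ = 148.5° ✓; |FZ| = 11.00 ✗.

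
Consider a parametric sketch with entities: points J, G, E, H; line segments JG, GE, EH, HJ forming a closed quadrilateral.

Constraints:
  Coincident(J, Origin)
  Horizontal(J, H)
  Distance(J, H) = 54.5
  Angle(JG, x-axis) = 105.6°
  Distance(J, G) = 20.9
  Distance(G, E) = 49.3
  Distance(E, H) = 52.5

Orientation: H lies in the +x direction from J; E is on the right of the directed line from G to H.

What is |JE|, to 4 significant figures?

28.42

Checks: |GE| = 49.30 ✓; |EH| = 52.50 ✓.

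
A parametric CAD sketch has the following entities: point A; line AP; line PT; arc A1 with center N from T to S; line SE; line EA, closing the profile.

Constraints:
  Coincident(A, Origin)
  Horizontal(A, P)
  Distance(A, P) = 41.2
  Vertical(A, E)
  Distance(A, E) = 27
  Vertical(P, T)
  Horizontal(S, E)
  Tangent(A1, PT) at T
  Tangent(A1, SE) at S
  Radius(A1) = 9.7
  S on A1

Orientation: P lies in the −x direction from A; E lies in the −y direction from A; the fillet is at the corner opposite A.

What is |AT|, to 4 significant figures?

44.68

A is at the origin; A and P share the same y with |AP| = 41.2 and P on the −x side, so P = (-41.20, 0.000). A and E share the same x with |AE| = 27.0 and E on the −y side, so E = (0.000, -27.00). The virtual corner opposite A is at (-41.20, -27.00). A1 meets PT tangentially, so NT is at right angles to PT and tangency of A1 to SE means the radius NS is perpendicular to SE, with radius 9.7, so the center N sits 9.7 in from both sides at N = (-31.50, -17.30). That places the tangent points at T = (-41.20, -17.30) on PT and S = (-31.50, -27.00) on SE. Then |AT| = |T − A| = 44.68.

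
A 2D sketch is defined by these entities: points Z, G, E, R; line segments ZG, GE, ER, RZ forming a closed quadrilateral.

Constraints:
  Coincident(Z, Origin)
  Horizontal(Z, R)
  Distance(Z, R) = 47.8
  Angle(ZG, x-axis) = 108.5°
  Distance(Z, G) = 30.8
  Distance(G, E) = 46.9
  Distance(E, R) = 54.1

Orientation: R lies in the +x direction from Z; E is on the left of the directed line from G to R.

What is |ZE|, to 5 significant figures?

60.405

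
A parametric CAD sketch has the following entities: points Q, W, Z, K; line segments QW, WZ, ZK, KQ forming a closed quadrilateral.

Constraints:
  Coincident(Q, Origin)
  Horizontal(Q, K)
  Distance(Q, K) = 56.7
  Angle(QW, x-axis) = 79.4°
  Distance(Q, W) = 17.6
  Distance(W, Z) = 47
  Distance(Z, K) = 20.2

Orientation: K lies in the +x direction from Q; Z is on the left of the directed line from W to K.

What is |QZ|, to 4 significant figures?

53.72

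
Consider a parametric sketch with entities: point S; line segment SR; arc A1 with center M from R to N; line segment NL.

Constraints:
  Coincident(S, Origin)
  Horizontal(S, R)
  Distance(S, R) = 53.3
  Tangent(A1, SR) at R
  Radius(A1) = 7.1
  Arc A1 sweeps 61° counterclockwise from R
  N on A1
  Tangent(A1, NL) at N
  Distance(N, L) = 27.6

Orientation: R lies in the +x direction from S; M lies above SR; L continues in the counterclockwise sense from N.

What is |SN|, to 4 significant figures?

59.62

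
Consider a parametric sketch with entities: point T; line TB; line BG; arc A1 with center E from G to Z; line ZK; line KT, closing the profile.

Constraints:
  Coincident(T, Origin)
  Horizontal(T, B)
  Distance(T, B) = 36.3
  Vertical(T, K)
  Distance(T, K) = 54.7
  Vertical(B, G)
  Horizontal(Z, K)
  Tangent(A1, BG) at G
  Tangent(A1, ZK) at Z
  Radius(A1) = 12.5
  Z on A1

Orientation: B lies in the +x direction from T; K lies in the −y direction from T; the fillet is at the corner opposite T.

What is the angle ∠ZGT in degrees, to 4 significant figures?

94.30°

T is at the origin; T and B share the same y with |TB| = 36.3 and B on the +x side, so B = (36.30, 0.000). T and K share the same x with |TK| = 54.7 and K on the −y side, so K = (0.000, -54.70). The virtual corner opposite T is at (36.30, -54.70). The tangent condition forces EG to be normal to BG and since A1 is tangent to ZK there, EZ ⟂ ZK, with radius 12.5, so the center E sits 12.5 in from both sides at E = (23.80, -42.20). That places the tangent points at G = (36.30, -42.20) on BG and Z = (23.80, -54.70) on ZK. Then cos ∠ZGT = GZ·GT / (|GZ||GT|), giving 94.30°.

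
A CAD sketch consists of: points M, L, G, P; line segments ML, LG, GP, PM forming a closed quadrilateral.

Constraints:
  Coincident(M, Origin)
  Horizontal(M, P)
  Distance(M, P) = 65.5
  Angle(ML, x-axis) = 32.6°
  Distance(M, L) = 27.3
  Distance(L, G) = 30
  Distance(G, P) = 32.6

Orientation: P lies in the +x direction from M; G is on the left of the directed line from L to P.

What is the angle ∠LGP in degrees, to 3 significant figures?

91.8°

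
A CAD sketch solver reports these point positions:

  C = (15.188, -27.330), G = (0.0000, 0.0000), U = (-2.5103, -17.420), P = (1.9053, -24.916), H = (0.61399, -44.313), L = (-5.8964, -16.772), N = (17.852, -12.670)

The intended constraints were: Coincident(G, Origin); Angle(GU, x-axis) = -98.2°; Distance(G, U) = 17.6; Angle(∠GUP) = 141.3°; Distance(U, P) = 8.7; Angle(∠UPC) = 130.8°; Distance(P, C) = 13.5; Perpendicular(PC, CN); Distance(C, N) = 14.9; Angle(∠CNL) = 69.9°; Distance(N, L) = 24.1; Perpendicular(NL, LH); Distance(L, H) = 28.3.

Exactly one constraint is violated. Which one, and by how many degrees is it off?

Perpendicular(NL, LH) — off by 3.50°.

G = (0.00, 0.00) ✓; GU at -98.20° ✓; |GU| = 17.60 ✓; ∠GUP = 141.3° ✓; |UP| = 8.700 ✓; ∠UPC = 130.8° ✓; |PC| = 13.50 ✓; ∠(PC, CN) = 90.00° ✓; |CN| = 14.90 ✓; ∠CNL = 69.90° ✓; |NL| = 24.10 ✓; ∠(NL, LH) = 93.50° ✗; |LH| = 28.30 ✓.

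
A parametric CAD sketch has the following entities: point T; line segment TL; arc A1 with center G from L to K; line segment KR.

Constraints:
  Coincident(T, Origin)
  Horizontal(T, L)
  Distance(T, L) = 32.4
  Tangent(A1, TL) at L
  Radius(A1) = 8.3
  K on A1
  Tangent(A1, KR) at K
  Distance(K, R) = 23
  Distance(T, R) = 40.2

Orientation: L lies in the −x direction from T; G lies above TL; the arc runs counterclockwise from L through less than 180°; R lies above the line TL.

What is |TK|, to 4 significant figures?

25.59

T is at the origin; T and L share the same y with |TL| = 32.4 and L on the −x side, so L = (-32.40, 0.000). A1 meets TL tangentially, so GL is at right angles to TL, so G = L + (0, 8.3) = (-32.40, 8.300). Since GK ⟂ KR (tangency), |GR| = √(8.3² + 23.0²) = 24.45 regardless of where K sits on A1. So R lies on both circle(T, 40.2) and circle(G, 24.45); the above-TL intersection is R = (-24.89, 31.57). K is the foot of the tangent from R: K = (-24.10, 8.583).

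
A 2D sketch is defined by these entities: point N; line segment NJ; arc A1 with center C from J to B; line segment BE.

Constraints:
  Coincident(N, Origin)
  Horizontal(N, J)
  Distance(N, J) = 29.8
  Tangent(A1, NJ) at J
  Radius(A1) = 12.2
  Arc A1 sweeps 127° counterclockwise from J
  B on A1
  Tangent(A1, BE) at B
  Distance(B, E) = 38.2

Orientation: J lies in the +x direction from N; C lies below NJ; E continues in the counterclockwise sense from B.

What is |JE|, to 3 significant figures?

51.8

N is at the origin; NJ is horizontal with |NJ| = 29.8 and J on the +x side, so J = (29.8, 0.00). The tangent condition forces CJ to be normal to NJ, so C = J + (0, -12.2) = (29.8, -12.2). On A1, J sits at bearing 90° from C; a 127° counterclockwise sweep puts B at bearing 217°, so B = C + 12.2·(cos 217°, sin 217°) = (20.1, -19.5). A1 meets BE tangentially, so CB is at right angles to BE, so BE runs along (−sin 217°, cos 217°); with |BE| = 38.2, E = (43.0, -50.1). Then |JE| = |E − J| = 51.8.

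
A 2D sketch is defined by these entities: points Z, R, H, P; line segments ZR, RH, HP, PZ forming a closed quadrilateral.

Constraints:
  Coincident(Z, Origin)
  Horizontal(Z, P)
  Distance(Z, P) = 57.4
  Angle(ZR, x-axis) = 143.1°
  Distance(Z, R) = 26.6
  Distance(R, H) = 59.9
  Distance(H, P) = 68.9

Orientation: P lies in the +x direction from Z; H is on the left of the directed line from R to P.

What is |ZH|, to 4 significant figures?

62.10

Z is at the origin; ZP is horizontal with |ZP| = 57.4 and P in +x, so P = (57.4, 0). ZR runs at 143.1° with |ZR| = 26.6, so R = (-21.27, 15.97). H is determined by |RH| = 59.9 and |HP| = 68.9 together: it lies at the intersection of circle(R, 59.9) and circle(P, 68.9). With |RP| = 80.28, the foot of the radical line on RP is 32.92 from R and the perpendicular offset is √(59.9² − 32.92²) = 50.04. Taking the left-of-RP solution: H = (20.94, 58.47).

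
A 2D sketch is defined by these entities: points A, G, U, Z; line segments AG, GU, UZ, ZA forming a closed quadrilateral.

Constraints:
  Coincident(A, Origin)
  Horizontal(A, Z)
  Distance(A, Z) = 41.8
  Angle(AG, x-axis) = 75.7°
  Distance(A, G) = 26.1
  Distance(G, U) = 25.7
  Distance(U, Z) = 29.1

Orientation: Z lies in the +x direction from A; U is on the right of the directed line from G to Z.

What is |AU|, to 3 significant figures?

12.7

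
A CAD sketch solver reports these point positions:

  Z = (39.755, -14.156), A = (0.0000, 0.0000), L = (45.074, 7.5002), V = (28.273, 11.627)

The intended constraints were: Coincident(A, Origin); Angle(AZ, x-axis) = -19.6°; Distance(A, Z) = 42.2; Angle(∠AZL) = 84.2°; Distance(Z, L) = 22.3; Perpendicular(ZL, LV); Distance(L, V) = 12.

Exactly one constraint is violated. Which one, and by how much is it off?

Distance(L, V) = 12 — off by 5.30.

A = (0.00, 0.00) ✓; AZ at -19.60° ✓; |AZ| = 42.20 ✓; ∠AZL = 84.20° ✓; |ZL| = 22.30 ✓; ∠(ZL, LV) = 90.00° ✓; |LV| = 17.30 ✗.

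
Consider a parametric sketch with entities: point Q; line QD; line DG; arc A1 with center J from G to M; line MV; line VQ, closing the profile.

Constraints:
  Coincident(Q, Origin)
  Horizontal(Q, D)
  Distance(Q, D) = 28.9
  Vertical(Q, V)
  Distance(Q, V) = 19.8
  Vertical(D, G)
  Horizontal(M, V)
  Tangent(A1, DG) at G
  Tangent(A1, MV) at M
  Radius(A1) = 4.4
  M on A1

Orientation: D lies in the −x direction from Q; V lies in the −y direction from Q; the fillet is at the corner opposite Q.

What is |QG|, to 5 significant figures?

32.747

The virtual corner opposite Q is at (-28.900, -19.800). A1 meets DG tangentially, so JG is at right angles to DG and tangency of A1 to MV means the radius JM is perpendicular to MV, with radius 4.4, so the center J sits 4.4 in from both sides at J = (-24.500, -15.400). That places the tangent points at G = (-28.900, -15.400) on DG and M = (-24.500, -19.800) on MV. Then |QG| = |G − Q| = 32.747.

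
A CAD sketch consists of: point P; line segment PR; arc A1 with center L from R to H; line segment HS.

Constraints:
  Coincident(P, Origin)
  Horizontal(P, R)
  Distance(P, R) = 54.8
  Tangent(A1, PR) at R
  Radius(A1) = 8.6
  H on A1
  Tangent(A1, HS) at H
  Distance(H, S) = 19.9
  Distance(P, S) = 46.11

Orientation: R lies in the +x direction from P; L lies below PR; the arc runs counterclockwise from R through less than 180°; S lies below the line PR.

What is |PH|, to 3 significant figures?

47.1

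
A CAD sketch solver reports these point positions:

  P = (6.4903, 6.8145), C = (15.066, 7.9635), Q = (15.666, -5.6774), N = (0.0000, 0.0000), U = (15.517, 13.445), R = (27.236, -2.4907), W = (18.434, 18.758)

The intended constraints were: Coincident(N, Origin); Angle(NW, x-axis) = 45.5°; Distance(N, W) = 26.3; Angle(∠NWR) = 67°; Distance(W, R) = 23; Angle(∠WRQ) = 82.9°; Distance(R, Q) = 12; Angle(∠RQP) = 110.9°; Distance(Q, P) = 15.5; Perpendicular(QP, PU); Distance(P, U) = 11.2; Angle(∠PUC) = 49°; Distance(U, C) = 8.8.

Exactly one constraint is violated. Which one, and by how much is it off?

Distance(U, C) = 8.8 — off by 3.30.

N = (0.00, 0.00) ✓; NW at 45.50° ✓; |NW| = 26.30 ✓; ∠NWR = 67.00° ✓; |WR| = 23.00 ✓; ∠WRQ = 82.90° ✓; |RQ| = 12.00 ✓; ∠RQP = 110.9° ✓; |QP| = 15.50 ✓; ∠(QP, PU) = 90.00° ✓; |PU| = 11.20 ✓; ∠PUC = 49.00° ✓; |UC| = 5.500 ✗.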